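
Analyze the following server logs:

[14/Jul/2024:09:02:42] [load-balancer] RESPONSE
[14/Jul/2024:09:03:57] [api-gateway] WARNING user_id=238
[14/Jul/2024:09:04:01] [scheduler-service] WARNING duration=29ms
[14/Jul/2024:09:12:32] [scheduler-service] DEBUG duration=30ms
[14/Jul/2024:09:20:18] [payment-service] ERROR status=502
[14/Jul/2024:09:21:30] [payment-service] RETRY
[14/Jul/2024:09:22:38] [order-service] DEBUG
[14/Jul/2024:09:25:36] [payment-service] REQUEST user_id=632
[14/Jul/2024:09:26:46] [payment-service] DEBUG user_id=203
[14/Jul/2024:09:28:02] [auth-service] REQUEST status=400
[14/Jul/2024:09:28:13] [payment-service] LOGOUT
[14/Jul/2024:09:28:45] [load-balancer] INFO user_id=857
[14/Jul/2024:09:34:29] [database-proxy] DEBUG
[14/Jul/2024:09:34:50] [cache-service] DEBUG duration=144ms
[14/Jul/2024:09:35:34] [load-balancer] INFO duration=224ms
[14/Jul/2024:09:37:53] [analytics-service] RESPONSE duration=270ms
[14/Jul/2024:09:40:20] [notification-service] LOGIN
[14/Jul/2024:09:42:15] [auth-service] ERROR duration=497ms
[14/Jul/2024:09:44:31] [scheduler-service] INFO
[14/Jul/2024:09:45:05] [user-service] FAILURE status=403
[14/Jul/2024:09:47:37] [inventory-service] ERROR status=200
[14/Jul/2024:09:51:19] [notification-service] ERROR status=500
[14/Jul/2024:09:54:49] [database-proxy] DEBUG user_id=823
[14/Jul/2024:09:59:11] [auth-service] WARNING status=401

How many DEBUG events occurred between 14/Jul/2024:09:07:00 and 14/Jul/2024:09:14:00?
1

To count events in the time window:

1. Window boundaries: 14/Jul/2024:09:07:00 to 14/Jul/2024:09:14:00
2. Filter for DEBUG events within this window
3. Count matching events: 1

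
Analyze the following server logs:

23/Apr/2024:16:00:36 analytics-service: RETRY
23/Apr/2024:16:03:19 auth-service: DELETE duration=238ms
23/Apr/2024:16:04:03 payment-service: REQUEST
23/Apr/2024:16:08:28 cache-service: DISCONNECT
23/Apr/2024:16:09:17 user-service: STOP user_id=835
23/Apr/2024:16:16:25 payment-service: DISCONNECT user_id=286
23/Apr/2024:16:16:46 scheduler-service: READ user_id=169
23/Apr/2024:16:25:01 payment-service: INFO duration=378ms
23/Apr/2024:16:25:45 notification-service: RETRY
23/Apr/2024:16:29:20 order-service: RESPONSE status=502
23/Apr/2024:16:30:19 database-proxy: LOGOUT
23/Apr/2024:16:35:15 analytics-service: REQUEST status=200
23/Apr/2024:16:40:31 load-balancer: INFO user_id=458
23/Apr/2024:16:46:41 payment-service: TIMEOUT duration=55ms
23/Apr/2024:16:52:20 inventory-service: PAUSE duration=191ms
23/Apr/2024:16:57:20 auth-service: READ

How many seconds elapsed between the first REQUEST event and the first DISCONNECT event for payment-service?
742

To find the time between events:

1. Locate the first REQUEST event for payment-service: 23/Apr/2024:16:04:03
2. Locate the first DISCONNECT event for payment-service: 23/Apr/2024:16:16:25
3. Calculate the difference: 23/Apr/2024:16:16:25 - 23/Apr/2024:16:04:03 = 742 seconds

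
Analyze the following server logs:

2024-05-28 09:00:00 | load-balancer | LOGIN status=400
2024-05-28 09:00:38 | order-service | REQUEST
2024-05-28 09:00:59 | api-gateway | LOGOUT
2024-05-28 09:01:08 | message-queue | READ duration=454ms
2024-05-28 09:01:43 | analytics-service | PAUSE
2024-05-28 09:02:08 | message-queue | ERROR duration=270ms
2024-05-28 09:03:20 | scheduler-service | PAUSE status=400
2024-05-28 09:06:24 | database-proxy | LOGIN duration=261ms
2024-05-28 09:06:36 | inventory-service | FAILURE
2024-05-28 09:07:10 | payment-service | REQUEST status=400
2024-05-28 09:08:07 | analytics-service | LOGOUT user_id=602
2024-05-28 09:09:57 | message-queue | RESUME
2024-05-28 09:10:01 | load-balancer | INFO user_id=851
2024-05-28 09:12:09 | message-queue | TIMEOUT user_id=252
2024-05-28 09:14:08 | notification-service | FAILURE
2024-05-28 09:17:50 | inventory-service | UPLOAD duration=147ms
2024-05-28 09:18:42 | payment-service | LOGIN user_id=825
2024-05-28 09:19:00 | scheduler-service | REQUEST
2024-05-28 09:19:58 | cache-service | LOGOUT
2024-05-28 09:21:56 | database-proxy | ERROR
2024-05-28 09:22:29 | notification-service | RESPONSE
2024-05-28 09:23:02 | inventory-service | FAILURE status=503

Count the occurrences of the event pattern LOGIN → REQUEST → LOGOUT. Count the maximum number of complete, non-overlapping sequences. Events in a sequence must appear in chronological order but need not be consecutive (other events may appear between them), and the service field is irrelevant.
3

To count sequences:

1. Look for pattern: LOGIN → REQUEST → LOGOUT
2. Greedily scan the log in chronological order, matching each sequence element in turn (ignoring service)
3. Each time the full pattern completes, increment the count and restart matching from the next event
4. Complete non-overlapping sequences found: 3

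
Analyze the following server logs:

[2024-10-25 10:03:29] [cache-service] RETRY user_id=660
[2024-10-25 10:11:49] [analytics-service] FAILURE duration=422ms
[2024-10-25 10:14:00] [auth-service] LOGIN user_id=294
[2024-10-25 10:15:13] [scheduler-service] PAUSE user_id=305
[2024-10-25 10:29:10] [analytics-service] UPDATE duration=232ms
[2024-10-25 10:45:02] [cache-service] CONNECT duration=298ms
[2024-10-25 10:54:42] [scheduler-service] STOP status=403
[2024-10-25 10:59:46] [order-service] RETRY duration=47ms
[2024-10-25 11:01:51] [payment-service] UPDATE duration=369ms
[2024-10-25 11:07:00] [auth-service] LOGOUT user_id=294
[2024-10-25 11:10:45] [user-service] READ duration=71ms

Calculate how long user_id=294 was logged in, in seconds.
3180

To calculate session duration:

1. Find LOGIN event for user_id=294: 2024-10-25 10:14:00
2. Find LOGOUT event for user_id=294: 2024-10-25 11:07:00
3. Session duration: 2024-10-25 11:07:00 - 2024-10-25 10:14:00 = 3180 seconds (53 minutes)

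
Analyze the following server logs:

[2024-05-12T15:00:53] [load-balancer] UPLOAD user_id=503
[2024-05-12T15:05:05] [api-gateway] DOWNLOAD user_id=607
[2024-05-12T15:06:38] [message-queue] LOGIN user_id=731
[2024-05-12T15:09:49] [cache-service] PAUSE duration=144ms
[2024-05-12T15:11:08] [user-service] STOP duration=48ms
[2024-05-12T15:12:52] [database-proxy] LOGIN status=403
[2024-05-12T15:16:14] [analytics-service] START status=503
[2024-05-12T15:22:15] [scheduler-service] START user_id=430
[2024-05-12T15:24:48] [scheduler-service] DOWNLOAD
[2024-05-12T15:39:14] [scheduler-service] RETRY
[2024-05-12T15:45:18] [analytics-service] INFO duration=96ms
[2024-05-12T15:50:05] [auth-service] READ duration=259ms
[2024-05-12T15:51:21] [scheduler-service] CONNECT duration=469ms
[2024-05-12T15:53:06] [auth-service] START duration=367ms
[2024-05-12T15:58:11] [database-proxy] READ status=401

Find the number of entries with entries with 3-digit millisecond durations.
4

To find matching entries:

1. Pattern to match: entries with 3-digit millisecond durations
2. Scan each log entry for the pattern
3. Count matches: 4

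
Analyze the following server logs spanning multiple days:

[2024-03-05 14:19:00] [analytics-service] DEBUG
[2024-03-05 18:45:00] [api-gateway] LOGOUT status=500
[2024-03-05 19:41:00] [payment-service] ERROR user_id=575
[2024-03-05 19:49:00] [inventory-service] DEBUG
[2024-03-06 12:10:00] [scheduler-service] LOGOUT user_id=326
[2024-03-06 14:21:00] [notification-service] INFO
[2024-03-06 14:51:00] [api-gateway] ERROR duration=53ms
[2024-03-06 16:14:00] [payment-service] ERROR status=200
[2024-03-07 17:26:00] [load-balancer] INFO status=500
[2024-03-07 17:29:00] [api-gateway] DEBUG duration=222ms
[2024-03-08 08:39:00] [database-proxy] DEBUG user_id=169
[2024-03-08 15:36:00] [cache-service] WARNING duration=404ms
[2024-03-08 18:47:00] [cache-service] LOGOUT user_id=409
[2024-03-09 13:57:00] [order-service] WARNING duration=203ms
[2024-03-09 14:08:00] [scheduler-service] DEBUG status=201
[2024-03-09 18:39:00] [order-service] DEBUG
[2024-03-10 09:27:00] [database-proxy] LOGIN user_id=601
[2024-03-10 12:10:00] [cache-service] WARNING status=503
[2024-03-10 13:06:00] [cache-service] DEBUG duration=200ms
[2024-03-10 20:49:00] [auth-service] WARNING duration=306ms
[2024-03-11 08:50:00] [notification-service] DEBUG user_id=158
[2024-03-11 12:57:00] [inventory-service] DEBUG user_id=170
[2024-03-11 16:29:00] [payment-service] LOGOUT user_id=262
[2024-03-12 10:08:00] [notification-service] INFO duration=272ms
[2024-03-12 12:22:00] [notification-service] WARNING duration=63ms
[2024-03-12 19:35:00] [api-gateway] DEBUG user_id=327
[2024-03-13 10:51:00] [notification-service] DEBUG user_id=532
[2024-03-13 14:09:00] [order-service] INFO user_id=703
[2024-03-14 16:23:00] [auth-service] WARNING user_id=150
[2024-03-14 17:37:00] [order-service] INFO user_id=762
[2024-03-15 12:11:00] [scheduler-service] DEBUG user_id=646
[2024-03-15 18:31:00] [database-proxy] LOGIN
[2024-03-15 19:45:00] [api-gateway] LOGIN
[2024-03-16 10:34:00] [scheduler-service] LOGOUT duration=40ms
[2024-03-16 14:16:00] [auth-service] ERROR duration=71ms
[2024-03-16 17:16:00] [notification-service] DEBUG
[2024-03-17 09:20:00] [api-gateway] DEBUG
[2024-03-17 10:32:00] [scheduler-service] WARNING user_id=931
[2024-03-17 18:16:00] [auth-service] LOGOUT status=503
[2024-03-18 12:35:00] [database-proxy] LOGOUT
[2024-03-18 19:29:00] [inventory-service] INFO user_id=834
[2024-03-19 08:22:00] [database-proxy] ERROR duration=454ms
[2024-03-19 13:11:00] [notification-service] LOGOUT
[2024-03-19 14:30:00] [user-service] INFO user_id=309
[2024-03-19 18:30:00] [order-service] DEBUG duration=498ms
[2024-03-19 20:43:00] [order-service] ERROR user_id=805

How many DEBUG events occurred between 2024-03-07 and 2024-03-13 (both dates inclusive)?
9

To filter by date range:

1. Date range: 2024-03-07 through 2024-03-13, both dates inclusive
2. Filter for DEBUG events whose date falls in this range
3. Count matching events: 9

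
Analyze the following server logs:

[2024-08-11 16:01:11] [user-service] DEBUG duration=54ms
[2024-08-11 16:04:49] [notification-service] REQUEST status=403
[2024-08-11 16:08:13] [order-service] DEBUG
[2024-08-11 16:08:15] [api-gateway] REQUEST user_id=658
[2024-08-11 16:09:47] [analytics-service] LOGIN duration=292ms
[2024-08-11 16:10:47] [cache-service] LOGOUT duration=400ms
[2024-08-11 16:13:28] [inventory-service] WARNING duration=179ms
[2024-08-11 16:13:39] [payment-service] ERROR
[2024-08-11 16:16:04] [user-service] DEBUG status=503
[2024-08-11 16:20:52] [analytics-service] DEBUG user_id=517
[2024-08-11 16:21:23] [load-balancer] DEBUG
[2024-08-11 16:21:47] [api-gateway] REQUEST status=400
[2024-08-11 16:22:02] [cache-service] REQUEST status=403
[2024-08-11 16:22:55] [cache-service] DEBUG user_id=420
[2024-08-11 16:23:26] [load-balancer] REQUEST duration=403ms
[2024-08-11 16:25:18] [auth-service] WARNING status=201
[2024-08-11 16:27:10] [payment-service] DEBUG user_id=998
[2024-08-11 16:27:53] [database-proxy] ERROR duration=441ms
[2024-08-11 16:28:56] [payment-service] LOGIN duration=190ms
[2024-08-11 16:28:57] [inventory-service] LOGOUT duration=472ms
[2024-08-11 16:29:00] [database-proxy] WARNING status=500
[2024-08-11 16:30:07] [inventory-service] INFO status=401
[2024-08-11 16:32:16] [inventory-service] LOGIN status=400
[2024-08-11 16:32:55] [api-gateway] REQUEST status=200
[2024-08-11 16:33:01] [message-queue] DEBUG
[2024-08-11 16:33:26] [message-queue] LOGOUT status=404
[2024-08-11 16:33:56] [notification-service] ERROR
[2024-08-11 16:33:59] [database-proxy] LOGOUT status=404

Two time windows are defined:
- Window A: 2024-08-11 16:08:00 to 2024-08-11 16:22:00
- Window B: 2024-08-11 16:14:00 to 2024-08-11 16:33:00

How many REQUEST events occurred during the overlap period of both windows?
1

To find overlap events:

1. Window A: 2024-08-11 16:08:00 to 2024-08-11 16:22:00
2. Window B: 2024-08-11 16:14:00 to 2024-08-11 16:33:00
3. Overlap period: 2024-08-11 16:14:00 to 2024-08-11 16:22:00
4. Count REQUEST events in overlap: 1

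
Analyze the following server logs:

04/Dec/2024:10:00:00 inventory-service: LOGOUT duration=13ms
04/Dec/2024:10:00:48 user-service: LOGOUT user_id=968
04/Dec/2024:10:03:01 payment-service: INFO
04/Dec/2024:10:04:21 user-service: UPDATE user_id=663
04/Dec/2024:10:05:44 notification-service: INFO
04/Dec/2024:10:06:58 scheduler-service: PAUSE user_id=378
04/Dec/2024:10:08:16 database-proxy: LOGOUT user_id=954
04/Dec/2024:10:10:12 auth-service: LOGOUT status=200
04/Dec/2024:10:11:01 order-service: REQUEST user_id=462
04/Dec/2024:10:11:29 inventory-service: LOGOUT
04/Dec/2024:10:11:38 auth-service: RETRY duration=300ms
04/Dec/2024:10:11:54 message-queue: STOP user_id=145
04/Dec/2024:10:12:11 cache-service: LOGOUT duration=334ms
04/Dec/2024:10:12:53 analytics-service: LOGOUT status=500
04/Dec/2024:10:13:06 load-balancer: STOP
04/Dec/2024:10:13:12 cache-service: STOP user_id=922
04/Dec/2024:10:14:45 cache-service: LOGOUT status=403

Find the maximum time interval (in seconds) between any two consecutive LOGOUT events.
448

To find the longest gap:

1. Extract all LOGOUT events in chronological order
2. Calculate time differences between consecutive events
3. Find the maximum difference
4. Longest gap: 448 seconds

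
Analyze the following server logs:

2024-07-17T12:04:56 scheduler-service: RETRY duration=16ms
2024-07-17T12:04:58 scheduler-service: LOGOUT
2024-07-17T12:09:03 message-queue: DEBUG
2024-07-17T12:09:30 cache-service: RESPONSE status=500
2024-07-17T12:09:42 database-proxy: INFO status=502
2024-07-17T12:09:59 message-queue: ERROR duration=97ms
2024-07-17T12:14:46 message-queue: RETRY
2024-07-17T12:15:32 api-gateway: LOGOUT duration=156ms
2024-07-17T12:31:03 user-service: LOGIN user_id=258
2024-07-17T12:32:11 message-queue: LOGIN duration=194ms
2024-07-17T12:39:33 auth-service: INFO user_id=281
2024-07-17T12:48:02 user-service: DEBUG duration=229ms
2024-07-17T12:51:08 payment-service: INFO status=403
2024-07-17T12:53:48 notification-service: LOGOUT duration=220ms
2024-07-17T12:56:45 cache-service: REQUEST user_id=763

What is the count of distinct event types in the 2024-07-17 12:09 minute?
4

To count unique event types:

1. Filter events in the minute starting at 2024-07-17 12:09
2. Extract event types from matching entries
3. Count unique types: 4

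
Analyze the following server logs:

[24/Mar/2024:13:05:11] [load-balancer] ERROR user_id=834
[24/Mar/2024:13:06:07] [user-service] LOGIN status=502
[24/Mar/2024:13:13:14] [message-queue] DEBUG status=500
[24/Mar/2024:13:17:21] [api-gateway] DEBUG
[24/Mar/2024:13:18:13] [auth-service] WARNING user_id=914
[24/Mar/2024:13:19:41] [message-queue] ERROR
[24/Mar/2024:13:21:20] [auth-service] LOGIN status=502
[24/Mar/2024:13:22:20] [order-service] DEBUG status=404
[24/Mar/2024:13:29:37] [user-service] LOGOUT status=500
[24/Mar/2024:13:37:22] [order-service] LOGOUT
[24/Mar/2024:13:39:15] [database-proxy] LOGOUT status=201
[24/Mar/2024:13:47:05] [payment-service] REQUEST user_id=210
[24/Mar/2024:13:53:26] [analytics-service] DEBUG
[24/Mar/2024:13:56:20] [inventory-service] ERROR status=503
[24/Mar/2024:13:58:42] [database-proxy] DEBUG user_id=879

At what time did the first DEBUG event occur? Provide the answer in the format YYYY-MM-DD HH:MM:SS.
2024-03-24 13:13:14

To find the first event:

1. Filter for all DEBUG events
2. Sort by timestamp
3. Select the first one
4. Timestamp: 2024-03-24 13:13:14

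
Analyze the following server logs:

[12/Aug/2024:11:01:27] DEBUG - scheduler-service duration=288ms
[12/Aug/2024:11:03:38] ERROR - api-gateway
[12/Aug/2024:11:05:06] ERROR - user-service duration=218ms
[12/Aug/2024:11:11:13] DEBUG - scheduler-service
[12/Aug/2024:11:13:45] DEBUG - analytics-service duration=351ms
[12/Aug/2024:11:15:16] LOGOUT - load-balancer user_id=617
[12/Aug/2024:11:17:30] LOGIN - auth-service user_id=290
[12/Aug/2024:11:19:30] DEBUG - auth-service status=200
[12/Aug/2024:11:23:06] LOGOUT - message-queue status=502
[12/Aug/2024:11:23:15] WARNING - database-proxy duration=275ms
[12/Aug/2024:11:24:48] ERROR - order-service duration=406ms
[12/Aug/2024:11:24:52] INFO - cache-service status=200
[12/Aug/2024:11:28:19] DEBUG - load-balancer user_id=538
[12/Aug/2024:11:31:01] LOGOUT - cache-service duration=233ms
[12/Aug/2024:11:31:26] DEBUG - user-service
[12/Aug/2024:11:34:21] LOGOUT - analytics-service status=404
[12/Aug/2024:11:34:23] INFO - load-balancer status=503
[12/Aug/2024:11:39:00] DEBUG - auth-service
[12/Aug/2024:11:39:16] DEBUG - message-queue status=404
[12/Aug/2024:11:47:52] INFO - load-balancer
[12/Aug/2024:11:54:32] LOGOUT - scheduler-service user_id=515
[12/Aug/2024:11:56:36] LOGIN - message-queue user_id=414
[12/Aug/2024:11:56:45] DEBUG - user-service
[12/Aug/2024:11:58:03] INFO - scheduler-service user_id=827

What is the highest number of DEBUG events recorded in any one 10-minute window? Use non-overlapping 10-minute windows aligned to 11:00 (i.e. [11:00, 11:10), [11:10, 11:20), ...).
3

To find the burst window:

1. Divide the log period into non-overlapping 10-minute windows starting at 11:00
2. Count DEBUG events in each window
3. Find the window with maximum count
4. Maximum events in a window: 3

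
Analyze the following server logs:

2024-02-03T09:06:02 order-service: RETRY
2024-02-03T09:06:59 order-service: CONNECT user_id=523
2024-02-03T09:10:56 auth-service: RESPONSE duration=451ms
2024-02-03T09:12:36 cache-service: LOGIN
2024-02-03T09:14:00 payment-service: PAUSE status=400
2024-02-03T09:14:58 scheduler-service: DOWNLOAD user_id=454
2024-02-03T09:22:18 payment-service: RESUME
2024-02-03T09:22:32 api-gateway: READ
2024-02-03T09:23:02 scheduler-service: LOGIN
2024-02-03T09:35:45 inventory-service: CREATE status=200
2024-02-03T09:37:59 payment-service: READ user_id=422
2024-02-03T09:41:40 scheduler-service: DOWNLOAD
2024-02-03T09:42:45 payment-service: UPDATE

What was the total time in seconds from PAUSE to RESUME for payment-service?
498

To calculate state duration:

1. Find PAUSE event for payment-service: 2024-02-03T09:14:00
2. Find RESUME event for payment-service: 2024-02-03T09:22:18
3. Calculate duration: 2024-02-03T09:22:18 - 2024-02-03T09:14:00 = 498 seconds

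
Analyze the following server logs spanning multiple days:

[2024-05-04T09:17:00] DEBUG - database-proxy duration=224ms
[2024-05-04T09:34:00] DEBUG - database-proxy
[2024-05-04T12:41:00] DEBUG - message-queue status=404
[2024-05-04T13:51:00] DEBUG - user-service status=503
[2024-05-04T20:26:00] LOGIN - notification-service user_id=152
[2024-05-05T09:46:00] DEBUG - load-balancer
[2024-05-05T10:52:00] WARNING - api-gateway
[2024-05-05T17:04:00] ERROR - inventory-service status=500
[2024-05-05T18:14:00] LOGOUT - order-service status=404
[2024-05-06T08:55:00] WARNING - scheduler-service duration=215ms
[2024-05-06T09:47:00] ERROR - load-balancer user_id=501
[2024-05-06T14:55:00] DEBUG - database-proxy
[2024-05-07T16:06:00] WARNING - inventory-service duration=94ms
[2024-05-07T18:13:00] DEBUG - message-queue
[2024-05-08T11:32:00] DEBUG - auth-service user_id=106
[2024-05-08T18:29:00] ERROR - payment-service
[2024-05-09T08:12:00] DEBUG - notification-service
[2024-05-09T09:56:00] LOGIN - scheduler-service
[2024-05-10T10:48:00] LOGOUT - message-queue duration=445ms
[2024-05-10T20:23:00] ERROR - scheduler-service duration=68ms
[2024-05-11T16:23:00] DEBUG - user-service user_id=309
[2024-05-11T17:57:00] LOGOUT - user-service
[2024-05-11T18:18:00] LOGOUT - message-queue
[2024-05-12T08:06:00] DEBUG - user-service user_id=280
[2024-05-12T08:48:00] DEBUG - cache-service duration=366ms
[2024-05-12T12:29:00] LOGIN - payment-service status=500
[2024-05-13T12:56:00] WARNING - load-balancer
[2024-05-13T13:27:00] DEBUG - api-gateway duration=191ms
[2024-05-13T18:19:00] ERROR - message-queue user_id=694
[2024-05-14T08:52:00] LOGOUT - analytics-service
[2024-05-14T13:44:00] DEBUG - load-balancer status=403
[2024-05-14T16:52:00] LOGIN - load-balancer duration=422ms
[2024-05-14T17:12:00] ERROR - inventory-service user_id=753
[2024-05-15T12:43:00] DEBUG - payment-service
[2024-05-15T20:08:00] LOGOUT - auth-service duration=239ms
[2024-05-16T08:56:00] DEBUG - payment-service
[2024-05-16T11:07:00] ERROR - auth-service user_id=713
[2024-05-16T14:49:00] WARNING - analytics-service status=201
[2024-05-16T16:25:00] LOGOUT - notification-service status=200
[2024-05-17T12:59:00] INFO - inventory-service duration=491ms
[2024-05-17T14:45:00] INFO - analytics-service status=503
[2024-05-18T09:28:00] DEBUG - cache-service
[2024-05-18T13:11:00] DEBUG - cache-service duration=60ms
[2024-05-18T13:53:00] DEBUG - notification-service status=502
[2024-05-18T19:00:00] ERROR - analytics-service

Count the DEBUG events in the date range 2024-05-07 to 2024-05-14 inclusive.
8

To filter by date range:

1. Date range: 2024-05-07 through 2024-05-14, both dates inclusive
2. Filter for DEBUG events whose date falls in this range
3. Count matching events: 8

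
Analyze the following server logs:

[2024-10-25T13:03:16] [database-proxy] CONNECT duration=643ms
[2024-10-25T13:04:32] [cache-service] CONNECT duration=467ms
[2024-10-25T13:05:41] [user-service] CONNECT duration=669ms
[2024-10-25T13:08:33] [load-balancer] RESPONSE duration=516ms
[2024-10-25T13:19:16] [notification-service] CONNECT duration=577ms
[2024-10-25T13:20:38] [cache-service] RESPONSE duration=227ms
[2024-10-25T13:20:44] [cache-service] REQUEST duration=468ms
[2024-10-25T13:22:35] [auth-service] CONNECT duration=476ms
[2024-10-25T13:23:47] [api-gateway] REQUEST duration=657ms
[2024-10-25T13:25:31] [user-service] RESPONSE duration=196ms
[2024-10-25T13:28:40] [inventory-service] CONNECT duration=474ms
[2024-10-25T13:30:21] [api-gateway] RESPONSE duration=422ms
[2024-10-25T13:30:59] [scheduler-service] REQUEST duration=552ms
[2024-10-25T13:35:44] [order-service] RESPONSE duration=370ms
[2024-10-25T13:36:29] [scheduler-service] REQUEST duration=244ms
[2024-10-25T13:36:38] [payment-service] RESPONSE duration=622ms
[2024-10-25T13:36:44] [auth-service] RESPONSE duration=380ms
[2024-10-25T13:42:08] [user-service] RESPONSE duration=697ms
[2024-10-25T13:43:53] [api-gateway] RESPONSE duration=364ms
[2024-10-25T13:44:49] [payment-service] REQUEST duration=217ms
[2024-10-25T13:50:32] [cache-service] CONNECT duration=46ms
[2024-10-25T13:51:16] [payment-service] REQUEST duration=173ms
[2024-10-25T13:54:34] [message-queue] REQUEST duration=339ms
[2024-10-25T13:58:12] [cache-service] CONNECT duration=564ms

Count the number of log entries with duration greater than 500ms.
9

To count timeouts:

1. Threshold: 500ms
2. Extract duration from each log entry
3. Count entries where duration > 500
4. Timeout count: 9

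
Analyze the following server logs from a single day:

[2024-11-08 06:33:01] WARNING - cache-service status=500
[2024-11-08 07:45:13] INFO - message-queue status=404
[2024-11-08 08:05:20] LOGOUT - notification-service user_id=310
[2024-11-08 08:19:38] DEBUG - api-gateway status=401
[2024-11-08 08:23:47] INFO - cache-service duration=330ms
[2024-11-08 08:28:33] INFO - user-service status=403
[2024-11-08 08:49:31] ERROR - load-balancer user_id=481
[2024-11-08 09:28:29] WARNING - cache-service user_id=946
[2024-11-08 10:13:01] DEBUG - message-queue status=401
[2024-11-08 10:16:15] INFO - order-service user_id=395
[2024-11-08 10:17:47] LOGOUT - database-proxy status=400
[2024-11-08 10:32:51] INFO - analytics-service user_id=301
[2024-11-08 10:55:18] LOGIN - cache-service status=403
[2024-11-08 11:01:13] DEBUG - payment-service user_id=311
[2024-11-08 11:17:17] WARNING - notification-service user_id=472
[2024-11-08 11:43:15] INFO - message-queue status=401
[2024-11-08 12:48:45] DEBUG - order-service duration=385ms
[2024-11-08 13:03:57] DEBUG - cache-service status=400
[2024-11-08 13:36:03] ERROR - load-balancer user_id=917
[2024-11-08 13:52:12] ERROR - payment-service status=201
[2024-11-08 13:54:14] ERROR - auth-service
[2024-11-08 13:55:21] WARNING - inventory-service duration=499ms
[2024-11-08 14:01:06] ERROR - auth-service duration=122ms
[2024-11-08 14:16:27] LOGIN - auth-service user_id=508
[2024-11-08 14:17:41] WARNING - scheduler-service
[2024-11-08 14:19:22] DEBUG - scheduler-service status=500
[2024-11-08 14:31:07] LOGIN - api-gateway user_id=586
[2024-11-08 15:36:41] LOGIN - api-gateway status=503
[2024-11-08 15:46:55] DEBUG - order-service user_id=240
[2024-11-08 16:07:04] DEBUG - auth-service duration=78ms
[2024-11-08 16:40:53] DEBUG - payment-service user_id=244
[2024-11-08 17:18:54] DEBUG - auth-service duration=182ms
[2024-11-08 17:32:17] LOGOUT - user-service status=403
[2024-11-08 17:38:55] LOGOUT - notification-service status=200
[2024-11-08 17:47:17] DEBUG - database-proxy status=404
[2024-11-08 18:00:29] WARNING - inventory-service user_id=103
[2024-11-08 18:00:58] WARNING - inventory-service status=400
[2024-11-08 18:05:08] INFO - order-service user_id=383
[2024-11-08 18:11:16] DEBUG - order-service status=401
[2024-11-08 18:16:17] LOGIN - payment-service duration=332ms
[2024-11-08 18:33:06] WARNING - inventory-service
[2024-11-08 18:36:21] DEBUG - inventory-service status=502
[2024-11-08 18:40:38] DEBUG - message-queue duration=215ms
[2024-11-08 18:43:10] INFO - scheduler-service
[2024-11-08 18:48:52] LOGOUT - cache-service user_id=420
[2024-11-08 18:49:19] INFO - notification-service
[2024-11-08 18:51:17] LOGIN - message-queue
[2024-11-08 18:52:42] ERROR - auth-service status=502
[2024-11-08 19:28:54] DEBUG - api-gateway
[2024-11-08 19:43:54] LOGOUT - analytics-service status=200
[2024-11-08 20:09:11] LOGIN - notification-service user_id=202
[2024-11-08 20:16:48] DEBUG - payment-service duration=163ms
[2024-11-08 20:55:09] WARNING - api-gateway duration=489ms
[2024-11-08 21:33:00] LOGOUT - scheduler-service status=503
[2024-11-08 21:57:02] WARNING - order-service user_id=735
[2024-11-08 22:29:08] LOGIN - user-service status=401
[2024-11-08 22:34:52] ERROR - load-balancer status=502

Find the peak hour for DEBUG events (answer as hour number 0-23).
18

To find the peak hour:

1. Group all DEBUG events by hour
2. Count events in each hour
3. Find hour with maximum count
4. Peak hour: 18 (with 3 events)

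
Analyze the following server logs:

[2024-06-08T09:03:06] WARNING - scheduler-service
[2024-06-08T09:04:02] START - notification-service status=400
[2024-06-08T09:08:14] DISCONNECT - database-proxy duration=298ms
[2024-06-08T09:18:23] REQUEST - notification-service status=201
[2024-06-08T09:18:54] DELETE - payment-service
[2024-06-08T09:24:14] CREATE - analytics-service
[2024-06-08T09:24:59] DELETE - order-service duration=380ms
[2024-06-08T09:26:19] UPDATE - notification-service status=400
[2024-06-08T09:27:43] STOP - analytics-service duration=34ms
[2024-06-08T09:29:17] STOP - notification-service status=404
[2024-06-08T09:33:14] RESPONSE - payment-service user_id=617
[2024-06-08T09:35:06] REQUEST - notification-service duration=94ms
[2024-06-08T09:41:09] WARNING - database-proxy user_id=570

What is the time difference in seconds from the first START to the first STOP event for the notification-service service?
1515

To find the time between events:

1. Locate the first START event for notification-service: 2024-06-08T09:04:02
2. Locate the first STOP event for notification-service: 2024-06-08T09:29:17
3. Calculate the difference: 2024-06-08T09:29:17 - 2024-06-08T09:04:02 = 1515 seconds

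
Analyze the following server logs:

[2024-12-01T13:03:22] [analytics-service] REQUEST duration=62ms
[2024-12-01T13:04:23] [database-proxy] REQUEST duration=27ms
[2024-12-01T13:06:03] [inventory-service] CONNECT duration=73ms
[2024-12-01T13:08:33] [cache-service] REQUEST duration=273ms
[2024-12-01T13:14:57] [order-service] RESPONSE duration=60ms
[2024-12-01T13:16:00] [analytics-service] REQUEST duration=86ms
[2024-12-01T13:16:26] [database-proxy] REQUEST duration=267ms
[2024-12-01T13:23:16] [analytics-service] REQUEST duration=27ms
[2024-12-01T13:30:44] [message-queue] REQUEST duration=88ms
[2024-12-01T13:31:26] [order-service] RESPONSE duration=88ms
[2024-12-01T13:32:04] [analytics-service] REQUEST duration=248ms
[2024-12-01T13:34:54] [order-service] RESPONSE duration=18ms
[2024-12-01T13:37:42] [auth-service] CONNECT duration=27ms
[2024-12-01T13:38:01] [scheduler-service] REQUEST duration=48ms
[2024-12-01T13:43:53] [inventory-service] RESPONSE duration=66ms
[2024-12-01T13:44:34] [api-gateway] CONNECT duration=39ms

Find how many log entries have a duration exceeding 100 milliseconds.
3

To count timeouts:

1. Threshold: 100ms
2. Extract duration from each log entry
3. Count entries where duration > 100
4. Timeout count: 3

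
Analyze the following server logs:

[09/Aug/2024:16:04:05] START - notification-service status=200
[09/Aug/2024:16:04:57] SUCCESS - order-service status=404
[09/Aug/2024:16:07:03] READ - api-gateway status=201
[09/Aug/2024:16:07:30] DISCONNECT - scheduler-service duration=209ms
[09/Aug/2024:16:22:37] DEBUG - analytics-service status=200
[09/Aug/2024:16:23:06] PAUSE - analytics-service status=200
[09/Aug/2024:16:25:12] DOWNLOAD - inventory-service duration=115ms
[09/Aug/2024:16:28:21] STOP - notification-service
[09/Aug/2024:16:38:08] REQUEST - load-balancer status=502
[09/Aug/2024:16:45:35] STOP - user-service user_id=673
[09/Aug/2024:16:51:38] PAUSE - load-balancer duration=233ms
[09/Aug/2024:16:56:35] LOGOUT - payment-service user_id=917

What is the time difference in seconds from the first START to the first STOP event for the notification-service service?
1456

To find the time between events:

1. Locate the first START event for notification-service: 09/Aug/2024:16:04:05
2. Locate the first STOP event for notification-service: 09/Aug/2024:16:28:21
3. Calculate the difference: 09/Aug/2024:16:28:21 - 09/Aug/2024:16:04:05 = 1456 seconds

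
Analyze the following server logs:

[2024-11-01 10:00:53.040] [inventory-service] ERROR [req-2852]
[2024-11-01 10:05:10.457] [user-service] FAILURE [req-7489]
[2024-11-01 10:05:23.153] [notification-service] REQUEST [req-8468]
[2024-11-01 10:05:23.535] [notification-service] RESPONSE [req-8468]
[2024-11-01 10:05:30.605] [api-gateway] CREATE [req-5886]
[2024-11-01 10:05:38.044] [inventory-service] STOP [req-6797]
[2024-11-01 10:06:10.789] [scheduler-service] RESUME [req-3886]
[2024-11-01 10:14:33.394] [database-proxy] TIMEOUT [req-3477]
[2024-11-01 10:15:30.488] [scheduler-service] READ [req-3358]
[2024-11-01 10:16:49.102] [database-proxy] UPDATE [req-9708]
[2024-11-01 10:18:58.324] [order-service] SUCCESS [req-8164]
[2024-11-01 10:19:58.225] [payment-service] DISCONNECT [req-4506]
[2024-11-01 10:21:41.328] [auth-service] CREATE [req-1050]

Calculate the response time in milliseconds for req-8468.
382

To calculate latency:

1. Find REQUEST with id req-8468: 2024-11-01 10:05:23.153
2. Find RESPONSE with id req-8468: 2024-11-01 10:05:23.535
3. Latency: 2024-11-01 10:05:23.535 - 2024-11-01 10:05:23.153 = 382ms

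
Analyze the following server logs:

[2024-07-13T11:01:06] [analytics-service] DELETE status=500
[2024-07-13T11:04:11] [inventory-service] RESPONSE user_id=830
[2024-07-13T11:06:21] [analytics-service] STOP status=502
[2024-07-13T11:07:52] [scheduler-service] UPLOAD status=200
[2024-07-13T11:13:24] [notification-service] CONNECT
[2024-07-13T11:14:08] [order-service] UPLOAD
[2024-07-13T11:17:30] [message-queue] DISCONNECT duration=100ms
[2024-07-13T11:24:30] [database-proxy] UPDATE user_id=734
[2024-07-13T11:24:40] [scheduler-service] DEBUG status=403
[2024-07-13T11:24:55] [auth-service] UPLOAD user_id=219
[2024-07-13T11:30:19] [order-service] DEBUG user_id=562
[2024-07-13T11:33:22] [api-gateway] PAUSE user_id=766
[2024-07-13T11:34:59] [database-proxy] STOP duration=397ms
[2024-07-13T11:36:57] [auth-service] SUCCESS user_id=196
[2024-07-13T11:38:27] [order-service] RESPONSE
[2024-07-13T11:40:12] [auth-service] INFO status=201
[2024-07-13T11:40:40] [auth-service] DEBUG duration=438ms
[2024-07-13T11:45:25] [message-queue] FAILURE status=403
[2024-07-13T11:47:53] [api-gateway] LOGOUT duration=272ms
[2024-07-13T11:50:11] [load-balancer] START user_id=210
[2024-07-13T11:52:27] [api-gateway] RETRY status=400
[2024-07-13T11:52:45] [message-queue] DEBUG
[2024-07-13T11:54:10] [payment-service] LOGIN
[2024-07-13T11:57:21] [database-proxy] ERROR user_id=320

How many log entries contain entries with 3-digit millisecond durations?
4

To find matching entries:

1. Pattern to match: entries with 3-digit millisecond durations
2. Scan each log entry for the pattern
3. Count matches: 4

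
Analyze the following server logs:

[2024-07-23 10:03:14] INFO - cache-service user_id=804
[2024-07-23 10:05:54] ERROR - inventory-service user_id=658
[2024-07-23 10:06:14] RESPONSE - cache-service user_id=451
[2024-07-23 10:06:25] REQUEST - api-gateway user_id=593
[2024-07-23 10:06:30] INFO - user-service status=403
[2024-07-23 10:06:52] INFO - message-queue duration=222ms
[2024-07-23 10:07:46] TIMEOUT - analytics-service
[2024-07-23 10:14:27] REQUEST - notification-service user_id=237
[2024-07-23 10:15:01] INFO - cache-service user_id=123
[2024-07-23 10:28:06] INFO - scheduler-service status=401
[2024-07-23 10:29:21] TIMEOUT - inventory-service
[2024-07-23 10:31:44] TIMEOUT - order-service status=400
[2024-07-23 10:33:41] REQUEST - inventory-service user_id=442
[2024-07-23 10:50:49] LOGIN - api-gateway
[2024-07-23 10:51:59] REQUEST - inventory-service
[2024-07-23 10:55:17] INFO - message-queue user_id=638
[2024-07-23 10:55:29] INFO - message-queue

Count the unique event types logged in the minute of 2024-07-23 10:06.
3

To count unique event types:

1. Filter events in the minute starting at 2024-07-23 10:06
2. Extract event types from matching entries
3. Count unique types: 3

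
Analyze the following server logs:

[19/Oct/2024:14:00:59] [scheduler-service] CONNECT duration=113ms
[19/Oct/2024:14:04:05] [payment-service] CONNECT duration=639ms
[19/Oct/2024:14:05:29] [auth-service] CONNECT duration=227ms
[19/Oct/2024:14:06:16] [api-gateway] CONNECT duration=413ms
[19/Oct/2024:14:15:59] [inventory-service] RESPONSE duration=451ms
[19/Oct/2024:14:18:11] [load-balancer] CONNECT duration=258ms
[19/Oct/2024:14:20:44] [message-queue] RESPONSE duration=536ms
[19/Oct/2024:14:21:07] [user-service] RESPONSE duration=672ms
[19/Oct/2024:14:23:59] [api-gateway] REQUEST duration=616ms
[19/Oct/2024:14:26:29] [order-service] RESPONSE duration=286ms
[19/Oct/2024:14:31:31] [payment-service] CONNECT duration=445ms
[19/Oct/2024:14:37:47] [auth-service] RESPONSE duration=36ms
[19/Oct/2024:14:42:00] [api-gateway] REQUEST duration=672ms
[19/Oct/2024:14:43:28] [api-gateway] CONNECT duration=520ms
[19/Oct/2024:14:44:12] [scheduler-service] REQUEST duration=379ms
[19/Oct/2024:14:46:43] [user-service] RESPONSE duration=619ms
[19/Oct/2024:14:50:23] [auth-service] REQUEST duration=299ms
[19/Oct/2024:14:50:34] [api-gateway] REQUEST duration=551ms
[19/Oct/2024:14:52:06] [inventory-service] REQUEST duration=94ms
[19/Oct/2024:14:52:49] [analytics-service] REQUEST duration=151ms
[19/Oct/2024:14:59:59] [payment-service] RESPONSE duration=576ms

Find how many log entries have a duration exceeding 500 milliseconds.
9

To count timeouts:

1. Threshold: 500ms
2. Extract duration from each log entry
3. Count entries where duration > 500
4. Timeout count: 9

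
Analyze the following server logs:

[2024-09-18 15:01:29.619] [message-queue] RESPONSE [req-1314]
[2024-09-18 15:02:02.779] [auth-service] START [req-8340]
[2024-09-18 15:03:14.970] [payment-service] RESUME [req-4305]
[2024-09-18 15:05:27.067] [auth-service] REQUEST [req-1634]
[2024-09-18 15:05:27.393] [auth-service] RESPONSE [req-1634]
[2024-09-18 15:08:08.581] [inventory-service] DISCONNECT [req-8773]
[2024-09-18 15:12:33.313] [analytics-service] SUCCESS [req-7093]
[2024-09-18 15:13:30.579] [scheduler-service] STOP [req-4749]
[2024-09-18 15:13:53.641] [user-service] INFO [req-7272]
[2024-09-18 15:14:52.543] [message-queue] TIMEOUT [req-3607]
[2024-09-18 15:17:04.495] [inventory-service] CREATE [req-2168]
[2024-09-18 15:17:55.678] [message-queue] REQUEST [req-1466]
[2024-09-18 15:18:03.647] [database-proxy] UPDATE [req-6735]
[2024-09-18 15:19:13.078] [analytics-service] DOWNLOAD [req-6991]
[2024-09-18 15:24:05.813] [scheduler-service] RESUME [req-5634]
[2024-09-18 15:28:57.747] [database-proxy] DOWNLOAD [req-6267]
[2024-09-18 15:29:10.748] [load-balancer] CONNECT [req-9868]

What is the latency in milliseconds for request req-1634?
326

To calculate latency:

1. Find REQUEST with id req-1634: 2024-09-18 15:05:27.067
2. Find RESPONSE with id req-1634: 2024-09-18 15:05:27.393
3. Latency: 2024-09-18 15:05:27.393 - 2024-09-18 15:05:27.067 = 326ms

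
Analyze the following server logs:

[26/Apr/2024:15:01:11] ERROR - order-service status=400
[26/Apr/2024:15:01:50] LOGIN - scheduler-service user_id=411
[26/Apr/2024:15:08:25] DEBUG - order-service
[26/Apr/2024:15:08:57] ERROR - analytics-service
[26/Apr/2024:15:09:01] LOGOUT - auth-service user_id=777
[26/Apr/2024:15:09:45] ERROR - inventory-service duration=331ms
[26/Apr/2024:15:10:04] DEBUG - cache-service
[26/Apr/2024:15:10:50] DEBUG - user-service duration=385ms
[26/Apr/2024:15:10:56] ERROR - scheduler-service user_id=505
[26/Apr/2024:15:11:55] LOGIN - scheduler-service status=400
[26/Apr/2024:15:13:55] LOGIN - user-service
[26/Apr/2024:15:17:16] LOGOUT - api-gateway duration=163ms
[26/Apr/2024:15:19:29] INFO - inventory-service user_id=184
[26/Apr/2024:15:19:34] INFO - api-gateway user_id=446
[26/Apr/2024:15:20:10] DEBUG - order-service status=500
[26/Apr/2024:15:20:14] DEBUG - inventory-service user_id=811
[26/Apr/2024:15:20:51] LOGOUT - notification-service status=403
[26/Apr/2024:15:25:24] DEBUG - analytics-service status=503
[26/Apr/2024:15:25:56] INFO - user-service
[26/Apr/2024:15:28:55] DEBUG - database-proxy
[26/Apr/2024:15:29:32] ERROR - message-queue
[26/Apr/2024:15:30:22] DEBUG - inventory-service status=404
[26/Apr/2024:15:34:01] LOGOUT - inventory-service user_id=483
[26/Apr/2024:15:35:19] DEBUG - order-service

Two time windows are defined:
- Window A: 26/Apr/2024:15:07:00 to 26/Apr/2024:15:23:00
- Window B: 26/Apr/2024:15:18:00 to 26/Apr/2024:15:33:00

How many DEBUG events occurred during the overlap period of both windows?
2

To find overlap events:

1. Window A: 26/Apr/2024:15:07:00 to 26/Apr/2024:15:23:00
2. Window B: 26/Apr/2024:15:18:00 to 26/Apr/2024:15:33:00
3. Overlap period: 26/Apr/2024:15:18:00 to 26/Apr/2024:15:23:00
4. Count DEBUG events in overlap: 2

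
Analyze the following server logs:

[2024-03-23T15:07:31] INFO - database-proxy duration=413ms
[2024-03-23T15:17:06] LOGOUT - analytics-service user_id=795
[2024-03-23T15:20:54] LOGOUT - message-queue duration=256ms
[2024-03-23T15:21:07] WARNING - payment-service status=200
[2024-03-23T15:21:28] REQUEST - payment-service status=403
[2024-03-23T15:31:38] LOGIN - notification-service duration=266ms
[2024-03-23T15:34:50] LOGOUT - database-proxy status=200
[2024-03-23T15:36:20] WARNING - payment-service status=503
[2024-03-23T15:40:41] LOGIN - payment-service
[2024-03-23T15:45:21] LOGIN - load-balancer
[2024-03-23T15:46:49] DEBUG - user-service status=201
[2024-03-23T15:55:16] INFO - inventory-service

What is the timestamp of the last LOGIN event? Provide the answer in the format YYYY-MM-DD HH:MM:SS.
2024-03-23 15:45:21

To find the last event:

1. Filter for all LOGIN events
2. Sort by timestamp
3. Select the last one
4. Timestamp: 2024-03-23 15:45:21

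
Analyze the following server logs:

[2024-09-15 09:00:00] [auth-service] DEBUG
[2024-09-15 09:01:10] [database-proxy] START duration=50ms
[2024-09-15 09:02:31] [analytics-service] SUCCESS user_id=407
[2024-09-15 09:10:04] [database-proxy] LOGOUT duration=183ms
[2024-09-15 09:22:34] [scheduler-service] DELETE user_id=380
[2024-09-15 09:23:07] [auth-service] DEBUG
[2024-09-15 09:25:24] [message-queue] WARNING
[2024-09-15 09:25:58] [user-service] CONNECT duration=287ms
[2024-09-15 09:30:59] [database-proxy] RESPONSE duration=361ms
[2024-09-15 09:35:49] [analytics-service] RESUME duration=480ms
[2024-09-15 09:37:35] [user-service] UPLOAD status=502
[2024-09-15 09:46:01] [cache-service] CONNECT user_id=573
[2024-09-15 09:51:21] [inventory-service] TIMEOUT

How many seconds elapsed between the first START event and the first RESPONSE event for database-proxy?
1789

To find the time between events:

1. Locate the first START event for database-proxy: 2024-09-15 09:01:10
2. Locate the first RESPONSE event for database-proxy: 2024-09-15 09:30:59
3. Calculate the difference: 2024-09-15 09:30:59 - 2024-09-15 09:01:10 = 1789 seconds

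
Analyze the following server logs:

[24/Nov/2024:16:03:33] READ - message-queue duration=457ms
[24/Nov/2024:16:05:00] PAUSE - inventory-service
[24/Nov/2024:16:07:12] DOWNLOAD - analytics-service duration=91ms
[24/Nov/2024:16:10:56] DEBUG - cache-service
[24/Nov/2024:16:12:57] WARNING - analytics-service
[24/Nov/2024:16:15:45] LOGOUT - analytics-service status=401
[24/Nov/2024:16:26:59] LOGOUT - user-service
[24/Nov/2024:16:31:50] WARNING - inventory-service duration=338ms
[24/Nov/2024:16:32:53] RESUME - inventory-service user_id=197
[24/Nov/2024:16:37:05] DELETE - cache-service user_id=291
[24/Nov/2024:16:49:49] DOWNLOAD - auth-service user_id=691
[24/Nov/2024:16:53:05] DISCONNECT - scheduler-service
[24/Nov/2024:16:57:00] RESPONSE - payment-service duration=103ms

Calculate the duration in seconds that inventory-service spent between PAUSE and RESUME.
1673

To calculate state duration:

1. Find PAUSE event for inventory-service: 24/Nov/2024:16:05:00
2. Find RESUME event for inventory-service: 24/Nov/2024:16:32:53
3. Calculate duration: 24/Nov/2024:16:32:53 - 24/Nov/2024:16:05:00 = 1673 seconds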